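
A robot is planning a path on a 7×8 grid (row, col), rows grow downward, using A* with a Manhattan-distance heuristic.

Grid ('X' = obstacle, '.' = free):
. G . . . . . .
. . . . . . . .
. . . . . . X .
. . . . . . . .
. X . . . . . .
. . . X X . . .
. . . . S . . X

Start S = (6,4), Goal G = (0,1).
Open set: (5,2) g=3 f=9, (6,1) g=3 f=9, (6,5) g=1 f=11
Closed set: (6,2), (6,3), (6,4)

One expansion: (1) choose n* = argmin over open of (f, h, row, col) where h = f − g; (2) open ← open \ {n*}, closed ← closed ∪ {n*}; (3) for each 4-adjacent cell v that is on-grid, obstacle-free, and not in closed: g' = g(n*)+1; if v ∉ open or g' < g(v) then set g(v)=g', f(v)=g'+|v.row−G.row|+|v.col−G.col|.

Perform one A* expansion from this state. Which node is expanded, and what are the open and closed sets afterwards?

expanded=(5,2); open=[(4,2) g=4 f=9, (5,1) g=4 f=9, (6,1) g=3 f=9, (6,5) g=1 f=11]; closed=[(5,2), (6,2), (6,3), (6,4)]

step 1: expand (5,2) (f=9, h=6) → closed; open now [(4,2) g=4 f=9, (5,1) g=4 f=9, (6,1) g=3 f=9, (6,5) g=1 f=11]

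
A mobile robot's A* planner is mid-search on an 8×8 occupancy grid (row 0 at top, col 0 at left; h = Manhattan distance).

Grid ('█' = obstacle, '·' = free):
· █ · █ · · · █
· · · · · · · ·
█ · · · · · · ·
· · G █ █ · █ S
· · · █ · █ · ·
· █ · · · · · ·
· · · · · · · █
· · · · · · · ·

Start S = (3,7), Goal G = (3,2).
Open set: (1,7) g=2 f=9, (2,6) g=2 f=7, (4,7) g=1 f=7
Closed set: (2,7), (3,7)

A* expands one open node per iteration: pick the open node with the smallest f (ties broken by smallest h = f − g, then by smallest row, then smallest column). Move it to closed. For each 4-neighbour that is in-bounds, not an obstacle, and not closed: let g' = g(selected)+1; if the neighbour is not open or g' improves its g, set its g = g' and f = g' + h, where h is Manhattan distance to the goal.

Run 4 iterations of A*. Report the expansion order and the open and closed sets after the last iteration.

order=[(2,6) → (2,5) → (2,4) → (2,3)]; open=[(1,3) g=6 f=9, (1,4) g=5 f=9, (1,5) g=4 f=9, (1,6) g=3 f=9, (1,7) g=2 f=9, (2,2) g=6 f=7, (3,5) g=4 f=7, (4,7) g=1 f=7]; closed=[(2,3), (2,4), (2,5), (2,6), (2,7), (3,7)]

step 1: expand (2,6) (f=7, h=5) → closed; open now [(1,6) g=3 f=9, (1,7) g=2 f=9, (2,5) g=3 f=7, (4,7) g=1 f=7]
step 2: expand (2,5) (f=7, h=4) → closed; open now [(1,5) g=4 f=9, (1,6) g=3 f=9, (1,7) g=2 f=9, (2,4) g=4 f=7, (3,5) g=4 f=7, (4,7) g=1 f=7]
step 3: expand (2,4) (f=7, h=3) → closed; open now [(1,4) g=5 f=9, (1,5) g=4 f=9, (1,6) g=3 f=9, (1,7) g=2 f=9, (2,3) g=5 f=7, (3,5) g=4 f=7, (4,7) g=1 f=7]
step 4: expand (2,3) (f=7, h=2) → closed; open now [(1,3) g=6 f=9, (1,4) g=5 f=9, (1,5) g=4 f=9, (1,6) g=3 f=9, (1,7) g=2 f=9, (2,2) g=6 f=7, (3,5) g=4 f=7, (4,7) g=1 f=7]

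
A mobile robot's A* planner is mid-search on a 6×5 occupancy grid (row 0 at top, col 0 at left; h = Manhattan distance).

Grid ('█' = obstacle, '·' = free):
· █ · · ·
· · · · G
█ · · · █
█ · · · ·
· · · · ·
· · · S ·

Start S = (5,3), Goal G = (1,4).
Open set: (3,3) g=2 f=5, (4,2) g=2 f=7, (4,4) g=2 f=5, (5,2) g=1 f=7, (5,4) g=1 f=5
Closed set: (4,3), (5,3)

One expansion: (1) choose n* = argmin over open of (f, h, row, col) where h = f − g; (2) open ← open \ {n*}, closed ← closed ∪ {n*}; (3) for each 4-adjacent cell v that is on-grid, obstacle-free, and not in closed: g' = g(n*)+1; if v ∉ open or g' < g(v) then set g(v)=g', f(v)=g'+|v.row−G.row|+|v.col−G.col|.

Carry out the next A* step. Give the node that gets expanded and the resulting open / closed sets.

step 1: expand (3,3) (f=5, h=3) → closed; open now [(2,3) g=3 f=5, (3,2) g=3 f=7, (3,4) g=3 f=5, (4,2) g=2 f=7, (4,4) g=2 f=5, (5,2) g=1 f=7, (5,4) g=1 f=5]

expanded=(3,3); open=[(2,3) g=3 f=5, (3,2) g=3 f=7, (3,4) g=3 f=5, (4,2) g=2 f=7, (4,4) g=2 f=5, (5,2) g=1 f=7, (5,4) g=1 f=5]; closed=[(3,3), (4,3), (5,3)]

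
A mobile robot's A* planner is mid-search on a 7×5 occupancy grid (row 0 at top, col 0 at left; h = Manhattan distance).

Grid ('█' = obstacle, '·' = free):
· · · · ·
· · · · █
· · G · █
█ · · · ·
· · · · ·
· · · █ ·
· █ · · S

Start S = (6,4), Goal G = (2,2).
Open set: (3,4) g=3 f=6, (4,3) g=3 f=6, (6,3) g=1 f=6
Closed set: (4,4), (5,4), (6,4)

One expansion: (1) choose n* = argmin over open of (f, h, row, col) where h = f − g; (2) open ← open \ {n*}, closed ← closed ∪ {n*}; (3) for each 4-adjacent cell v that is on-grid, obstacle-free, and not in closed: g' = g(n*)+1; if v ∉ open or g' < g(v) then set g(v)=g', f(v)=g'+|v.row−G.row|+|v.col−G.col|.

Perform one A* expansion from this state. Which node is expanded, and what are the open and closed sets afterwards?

expanded=(3,4); open=[(3,3) g=4 f=6, (4,3) g=3 f=6, (6,3) g=1 f=6]; closed=[(3,4), (4,4), (5,4), (6,4)]

step 1: expand (3,4) (f=6, h=3) → closed; open now [(3,3) g=4 f=6, (4,3) g=3 f=6, (6,3) g=1 f=6]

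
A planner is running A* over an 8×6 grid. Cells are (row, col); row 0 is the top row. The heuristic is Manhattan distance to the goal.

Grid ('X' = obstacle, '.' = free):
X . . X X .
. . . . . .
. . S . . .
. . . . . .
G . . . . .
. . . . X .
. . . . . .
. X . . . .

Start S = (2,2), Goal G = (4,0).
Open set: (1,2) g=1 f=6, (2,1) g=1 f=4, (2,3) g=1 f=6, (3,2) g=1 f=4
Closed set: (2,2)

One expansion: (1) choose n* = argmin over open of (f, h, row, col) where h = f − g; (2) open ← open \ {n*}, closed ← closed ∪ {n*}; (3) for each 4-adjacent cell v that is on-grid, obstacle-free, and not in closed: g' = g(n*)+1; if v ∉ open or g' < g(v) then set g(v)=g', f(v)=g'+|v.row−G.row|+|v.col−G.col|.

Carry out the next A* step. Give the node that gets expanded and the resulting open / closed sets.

expanded=(2,1); open=[(1,1) g=2 f=6, (1,2) g=1 f=6, (2,0) g=2 f=4, (2,3) g=1 f=6, (3,1) g=2 f=4, (3,2) g=1 f=4]; closed=[(2,1), (2,2)]

step 1: expand (2,1) (f=4, h=3) → closed; open now [(1,1) g=2 f=6, (1,2) g=1 f=6, (2,0) g=2 f=4, (2,3) g=1 f=6, (3,1) g=2 f=4, (3,2) g=1 f=4]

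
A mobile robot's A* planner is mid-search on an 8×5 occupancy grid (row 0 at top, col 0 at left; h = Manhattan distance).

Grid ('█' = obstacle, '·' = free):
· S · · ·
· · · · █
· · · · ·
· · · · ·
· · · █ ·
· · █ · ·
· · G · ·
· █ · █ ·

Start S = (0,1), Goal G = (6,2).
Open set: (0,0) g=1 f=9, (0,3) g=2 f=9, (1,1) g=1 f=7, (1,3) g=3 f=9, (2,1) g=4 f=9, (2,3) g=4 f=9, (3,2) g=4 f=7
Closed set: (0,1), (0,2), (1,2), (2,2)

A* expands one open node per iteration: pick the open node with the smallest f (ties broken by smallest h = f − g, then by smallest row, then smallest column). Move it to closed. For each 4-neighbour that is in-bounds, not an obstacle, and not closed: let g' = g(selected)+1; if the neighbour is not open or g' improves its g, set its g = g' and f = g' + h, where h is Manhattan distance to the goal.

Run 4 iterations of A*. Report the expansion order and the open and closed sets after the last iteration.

step 1: expand (3,2) (f=7, h=3) → closed; open now [(0,0) g=1 f=9, (0,3) g=2 f=9, (1,1) g=1 f=7, (1,3) g=3 f=9, (2,1) g=4 f=9, (2,3) g=4 f=9, (3,1) g=5 f=9, (3,3) g=5 f=9, (4,2) g=5 f=7]
step 2: expand (4,2) (f=7, h=2) → closed; open now [(0,0) g=1 f=9, (0,3) g=2 f=9, (1,1) g=1 f=7, (1,3) g=3 f=9, (2,1) g=4 f=9, (2,3) g=4 f=9, (3,1) g=5 f=9, (3,3) g=5 f=9, (4,1) g=6 f=9]
step 3: expand (1,1) (f=7, h=6) → closed; open now [(0,0) g=1 f=9, (0,3) g=2 f=9, (1,0) g=2 f=9, (1,3) g=3 f=9, (2,1) g=2 f=7, (2,3) g=4 f=9, (3,1) g=5 f=9, (3,3) g=5 f=9, (4,1) g=6 f=9]
step 4: expand (2,1) (f=7, h=5) → closed; open now [(0,0) g=1 f=9, (0,3) g=2 f=9, (1,0) g=2 f=9, (1,3) g=3 f=9, (2,0) g=3 f=9, (2,3) g=4 f=9, (3,1) g=3 f=7, (3,3) g=5 f=9, (4,1) g=6 f=9]

order=[(3,2) → (4,2) → (1,1) → (2,1)]; open=[(0,0) g=1 f=9, (0,3) g=2 f=9, (1,0) g=2 f=9, (1,3) g=3 f=9, (2,0) g=3 f=9, (2,3) g=4 f=9, (3,1) g=3 f=7, (3,3) g=5 f=9, (4,1) g=6 f=9]; closed=[(0,1), (0,2), (1,1), (1,2), (2,1), (2,2), (3,2), (4,2)]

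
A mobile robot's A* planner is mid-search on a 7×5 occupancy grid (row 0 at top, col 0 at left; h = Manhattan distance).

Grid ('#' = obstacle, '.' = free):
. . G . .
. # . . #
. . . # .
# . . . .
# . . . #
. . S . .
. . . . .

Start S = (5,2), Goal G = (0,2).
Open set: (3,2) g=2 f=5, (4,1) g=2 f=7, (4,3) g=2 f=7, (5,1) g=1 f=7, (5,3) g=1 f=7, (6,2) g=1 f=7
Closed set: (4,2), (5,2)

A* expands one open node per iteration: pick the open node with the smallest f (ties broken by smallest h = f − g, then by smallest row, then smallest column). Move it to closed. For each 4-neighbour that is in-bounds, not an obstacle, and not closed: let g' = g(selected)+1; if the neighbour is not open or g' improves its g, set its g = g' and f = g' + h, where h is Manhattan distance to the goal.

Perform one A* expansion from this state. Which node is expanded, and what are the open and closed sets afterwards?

step 1: expand (3,2) (f=5, h=3) → closed; open now [(2,2) g=3 f=5, (3,1) g=3 f=7, (3,3) g=3 f=7, (4,1) g=2 f=7, (4,3) g=2 f=7, (5,1) g=1 f=7, (5,3) g=1 f=7, (6,2) g=1 f=7]

expanded=(3,2); open=[(2,2) g=3 f=5, (3,1) g=3 f=7, (3,3) g=3 f=7, (4,1) g=2 f=7, (4,3) g=2 f=7, (5,1) g=1 f=7, (5,3) g=1 f=7, (6,2) g=1 f=7]; closed=[(3,2), (4,2), (5,2)]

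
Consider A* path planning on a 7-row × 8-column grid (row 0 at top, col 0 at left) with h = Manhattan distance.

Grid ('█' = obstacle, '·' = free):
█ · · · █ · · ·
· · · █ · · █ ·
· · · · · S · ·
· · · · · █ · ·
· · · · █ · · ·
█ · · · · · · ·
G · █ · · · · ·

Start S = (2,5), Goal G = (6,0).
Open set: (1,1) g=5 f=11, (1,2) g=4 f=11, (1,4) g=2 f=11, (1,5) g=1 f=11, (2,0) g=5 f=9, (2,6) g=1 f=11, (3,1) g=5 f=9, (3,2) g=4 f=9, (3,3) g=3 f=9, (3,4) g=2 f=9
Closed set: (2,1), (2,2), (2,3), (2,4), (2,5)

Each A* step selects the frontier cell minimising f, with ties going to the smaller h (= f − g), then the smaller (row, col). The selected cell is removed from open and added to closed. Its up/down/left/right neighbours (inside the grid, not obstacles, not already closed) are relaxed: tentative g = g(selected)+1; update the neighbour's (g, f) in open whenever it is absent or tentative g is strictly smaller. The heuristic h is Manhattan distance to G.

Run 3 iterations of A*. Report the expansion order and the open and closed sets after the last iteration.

step 1: expand (2,0) (f=9, h=4) → closed; open now [(1,0) g=6 f=11, (1,1) g=5 f=11, (1,2) g=4 f=11, (1,4) g=2 f=11, (1,5) g=1 f=11, (2,6) g=1 f=11, (3,0) g=6 f=9, (3,1) g=5 f=9, (3,2) g=4 f=9, (3,3) g=3 f=9, (3,4) g=2 f=9]
step 2: expand (3,0) (f=9, h=3) → closed; open now [(1,0) g=6 f=11, (1,1) g=5 f=11, (1,2) g=4 f=11, (1,4) g=2 f=11, (1,5) g=1 f=11, (2,6) g=1 f=11, (3,1) g=5 f=9, (3,2) g=4 f=9, (3,3) g=3 f=9, (3,4) g=2 f=9, (4,0) g=7 f=9]
step 3: expand (4,0) (f=9, h=2) → closed; open now [(1,0) g=6 f=11, (1,1) g=5 f=11, (1,2) g=4 f=11, (1,4) g=2 f=11, (1,5) g=1 f=11, (2,6) g=1 f=11, (3,1) g=5 f=9, (3,2) g=4 f=9, (3,3) g=3 f=9, (3,4) g=2 f=9, (4,1) g=8 f=11]

order=[(2,0) → (3,0) → (4,0)]; open=[(1,0) g=6 f=11, (1,1) g=5 f=11, (1,2) g=4 f=11, (1,4) g=2 f=11, (1,5) g=1 f=11, (2,6) g=1 f=11, (3,1) g=5 f=9, (3,2) g=4 f=9, (3,3) g=3 f=9, (3,4) g=2 f=9, (4,1) g=8 f=11]; closed=[(2,0), (2,1), (2,2), (2,3), (2,4), (2,5), (3,0), (4,0)]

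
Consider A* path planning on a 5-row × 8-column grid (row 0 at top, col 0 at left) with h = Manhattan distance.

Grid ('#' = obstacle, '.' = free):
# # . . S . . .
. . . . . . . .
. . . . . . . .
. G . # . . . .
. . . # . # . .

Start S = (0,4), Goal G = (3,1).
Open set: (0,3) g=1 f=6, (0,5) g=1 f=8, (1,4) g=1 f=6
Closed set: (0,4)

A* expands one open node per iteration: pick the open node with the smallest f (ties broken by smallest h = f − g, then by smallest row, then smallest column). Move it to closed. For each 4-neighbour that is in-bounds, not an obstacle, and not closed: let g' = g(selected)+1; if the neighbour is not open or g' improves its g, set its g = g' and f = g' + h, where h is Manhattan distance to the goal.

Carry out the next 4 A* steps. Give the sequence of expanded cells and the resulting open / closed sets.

order=[(0,3) → (0,2) → (1,2) → (1,1)]; open=[(0,5) g=1 f=8, (1,0) g=5 f=8, (1,3) g=2 f=6, (1,4) g=1 f=6, (2,1) g=5 f=6, (2,2) g=4 f=6]; closed=[(0,2), (0,3), (0,4), (1,1), (1,2)]

step 1: expand (0,3) (f=6, h=5) → closed; open now [(0,2) g=2 f=6, (0,5) g=1 f=8, (1,3) g=2 f=6, (1,4) g=1 f=6]
step 2: expand (0,2) (f=6, h=4) → closed; open now [(0,5) g=1 f=8, (1,2) g=3 f=6, (1,3) g=2 f=6, (1,4) g=1 f=6]
step 3: expand (1,2) (f=6, h=3) → closed; open now [(0,5) g=1 f=8, (1,1) g=4 f=6, (1,3) g=2 f=6, (1,4) g=1 f=6, (2,2) g=4 f=6]
step 4: expand (1,1) (f=6, h=2) → closed; open now [(0,5) g=1 f=8, (1,0) g=5 f=8, (1,3) g=2 f=6, (1,4) g=1 f=6, (2,1) g=5 f=6, (2,2) g=4 f=6]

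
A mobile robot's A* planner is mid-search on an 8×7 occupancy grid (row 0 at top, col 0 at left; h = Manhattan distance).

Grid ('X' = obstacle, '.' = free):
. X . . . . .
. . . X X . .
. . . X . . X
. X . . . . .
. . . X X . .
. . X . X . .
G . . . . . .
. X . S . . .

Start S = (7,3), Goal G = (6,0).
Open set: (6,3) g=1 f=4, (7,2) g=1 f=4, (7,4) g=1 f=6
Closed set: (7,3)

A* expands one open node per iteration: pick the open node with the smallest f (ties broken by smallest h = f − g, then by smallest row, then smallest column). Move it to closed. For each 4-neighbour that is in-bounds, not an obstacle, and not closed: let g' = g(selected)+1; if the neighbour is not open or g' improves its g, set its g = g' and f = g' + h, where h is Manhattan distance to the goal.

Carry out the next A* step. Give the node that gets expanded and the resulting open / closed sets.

step 1: expand (6,3) (f=4, h=3) → closed; open now [(5,3) g=2 f=6, (6,2) g=2 f=4, (6,4) g=2 f=6, (7,2) g=1 f=4, (7,4) g=1 f=6]

expanded=(6,3); open=[(5,3) g=2 f=6, (6,2) g=2 f=4, (6,4) g=2 f=6, (7,2) g=1 f=4, (7,4) g=1 f=6]; closed=[(6,3), (7,3)]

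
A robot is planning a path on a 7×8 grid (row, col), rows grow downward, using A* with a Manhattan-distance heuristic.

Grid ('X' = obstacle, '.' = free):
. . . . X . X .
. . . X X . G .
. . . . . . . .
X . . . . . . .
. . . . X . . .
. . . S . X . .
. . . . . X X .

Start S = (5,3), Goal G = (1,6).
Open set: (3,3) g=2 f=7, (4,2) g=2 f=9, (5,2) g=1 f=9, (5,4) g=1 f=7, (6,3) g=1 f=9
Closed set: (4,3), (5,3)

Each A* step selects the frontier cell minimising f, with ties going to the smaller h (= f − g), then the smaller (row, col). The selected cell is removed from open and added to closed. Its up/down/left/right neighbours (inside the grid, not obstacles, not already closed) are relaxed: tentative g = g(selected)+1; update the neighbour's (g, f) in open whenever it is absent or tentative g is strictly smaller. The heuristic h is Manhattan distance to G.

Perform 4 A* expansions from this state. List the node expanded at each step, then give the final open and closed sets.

step 1: expand (3,3) (f=7, h=5) → closed; open now [(2,3) g=3 f=7, (3,2) g=3 f=9, (3,4) g=3 f=7, (4,2) g=2 f=9, (5,2) g=1 f=9, (5,4) g=1 f=7, (6,3) g=1 f=9]
step 2: expand (2,3) (f=7, h=4) → closed; open now [(2,2) g=4 f=9, (2,4) g=4 f=7, (3,2) g=3 f=9, (3,4) g=3 f=7, (4,2) g=2 f=9, (5,2) g=1 f=9, (5,4) g=1 f=7, (6,3) g=1 f=9]
step 3: expand (2,4) (f=7, h=3) → closed; open now [(2,2) g=4 f=9, (2,5) g=5 f=7, (3,2) g=3 f=9, (3,4) g=3 f=7, (4,2) g=2 f=9, (5,2) g=1 f=9, (5,4) g=1 f=7, (6,3) g=1 f=9]
step 4: expand (2,5) (f=7, h=2) → closed; open now [(1,5) g=6 f=7, (2,2) g=4 f=9, (2,6) g=6 f=7, (3,2) g=3 f=9, (3,4) g=3 f=7, (3,5) g=6 f=9, (4,2) g=2 f=9, (5,2) g=1 f=9, (5,4) g=1 f=7, (6,3) g=1 f=9]

order=[(3,3) → (2,3) → (2,4) → (2,5)]; open=[(1,5) g=6 f=7, (2,2) g=4 f=9, (2,6) g=6 f=7, (3,2) g=3 f=9, (3,4) g=3 f=7, (3,5) g=6 f=9, (4,2) g=2 f=9, (5,2) g=1 f=9, (5,4) g=1 f=7, (6,3) g=1 f=9]; closed=[(2,3), (2,4), (2,5), (3,3), (4,3), (5,3)]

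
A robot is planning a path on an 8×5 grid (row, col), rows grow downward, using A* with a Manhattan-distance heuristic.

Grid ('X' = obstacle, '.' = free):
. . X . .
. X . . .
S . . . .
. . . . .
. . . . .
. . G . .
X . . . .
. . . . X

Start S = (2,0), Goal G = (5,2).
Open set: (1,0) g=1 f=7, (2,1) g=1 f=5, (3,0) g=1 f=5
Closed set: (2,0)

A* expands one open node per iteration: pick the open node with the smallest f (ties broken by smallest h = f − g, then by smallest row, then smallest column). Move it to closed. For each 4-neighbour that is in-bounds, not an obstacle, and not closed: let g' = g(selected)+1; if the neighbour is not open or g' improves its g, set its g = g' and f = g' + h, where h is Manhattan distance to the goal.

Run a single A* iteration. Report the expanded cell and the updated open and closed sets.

expanded=(2,1); open=[(1,0) g=1 f=7, (2,2) g=2 f=5, (3,0) g=1 f=5, (3,1) g=2 f=5]; closed=[(2,0), (2,1)]

step 1: expand (2,1) (f=5, h=4) → closed; open now [(1,0) g=1 f=7, (2,2) g=2 f=5, (3,0) g=1 f=5, (3,1) g=2 f=5]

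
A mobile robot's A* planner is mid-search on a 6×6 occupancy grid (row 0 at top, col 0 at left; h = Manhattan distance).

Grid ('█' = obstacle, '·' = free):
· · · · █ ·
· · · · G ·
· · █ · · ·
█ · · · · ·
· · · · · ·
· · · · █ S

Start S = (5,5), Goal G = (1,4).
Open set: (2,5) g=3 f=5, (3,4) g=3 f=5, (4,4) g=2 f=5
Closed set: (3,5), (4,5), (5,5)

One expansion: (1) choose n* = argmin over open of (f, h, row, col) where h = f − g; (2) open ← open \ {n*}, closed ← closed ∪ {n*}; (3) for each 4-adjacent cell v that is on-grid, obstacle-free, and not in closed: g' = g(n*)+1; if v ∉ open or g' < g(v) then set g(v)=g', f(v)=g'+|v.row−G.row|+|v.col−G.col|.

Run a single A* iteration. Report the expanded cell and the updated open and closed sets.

expanded=(2,5); open=[(1,5) g=4 f=5, (2,4) g=4 f=5, (3,4) g=3 f=5, (4,4) g=2 f=5]; closed=[(2,5), (3,5), (4,5), (5,5)]

step 1: expand (2,5) (f=5, h=2) → closed; open now [(1,5) g=4 f=5, (2,4) g=4 f=5, (3,4) g=3 f=5, (4,4) g=2 f=5]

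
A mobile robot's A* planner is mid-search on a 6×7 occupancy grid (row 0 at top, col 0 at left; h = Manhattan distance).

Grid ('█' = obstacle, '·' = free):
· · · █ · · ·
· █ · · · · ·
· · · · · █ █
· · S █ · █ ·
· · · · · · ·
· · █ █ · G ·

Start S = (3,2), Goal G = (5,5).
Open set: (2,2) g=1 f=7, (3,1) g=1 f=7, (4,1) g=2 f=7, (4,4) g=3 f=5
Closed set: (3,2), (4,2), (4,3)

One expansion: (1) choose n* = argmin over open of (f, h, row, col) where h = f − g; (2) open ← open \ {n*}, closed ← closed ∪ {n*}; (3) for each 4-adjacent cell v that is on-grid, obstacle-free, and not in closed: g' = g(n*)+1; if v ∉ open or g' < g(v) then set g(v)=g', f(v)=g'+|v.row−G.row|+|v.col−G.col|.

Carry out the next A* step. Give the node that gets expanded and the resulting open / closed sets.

expanded=(4,4); open=[(2,2) g=1 f=7, (3,1) g=1 f=7, (3,4) g=4 f=7, (4,1) g=2 f=7, (4,5) g=4 f=5, (5,4) g=4 f=5]; closed=[(3,2), (4,2), (4,3), (4,4)]

step 1: expand (4,4) (f=5, h=2) → closed; open now [(2,2) g=1 f=7, (3,1) g=1 f=7, (3,4) g=4 f=7, (4,1) g=2 f=7, (4,5) g=4 f=5, (5,4) g=4 f=5]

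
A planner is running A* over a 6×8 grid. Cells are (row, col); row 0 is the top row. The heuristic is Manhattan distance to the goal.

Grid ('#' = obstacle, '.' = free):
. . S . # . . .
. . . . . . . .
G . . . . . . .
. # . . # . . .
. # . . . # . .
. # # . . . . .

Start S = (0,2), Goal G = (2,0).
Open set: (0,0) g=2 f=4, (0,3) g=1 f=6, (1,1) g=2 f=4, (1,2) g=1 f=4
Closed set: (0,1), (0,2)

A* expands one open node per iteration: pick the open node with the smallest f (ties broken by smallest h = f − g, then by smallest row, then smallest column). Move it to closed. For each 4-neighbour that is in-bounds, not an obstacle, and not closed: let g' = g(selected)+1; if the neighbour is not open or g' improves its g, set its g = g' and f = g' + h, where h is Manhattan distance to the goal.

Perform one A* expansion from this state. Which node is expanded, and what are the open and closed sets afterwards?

expanded=(0,0); open=[(0,3) g=1 f=6, (1,0) g=3 f=4, (1,1) g=2 f=4, (1,2) g=1 f=4]; closed=[(0,0), (0,1), (0,2)]

step 1: expand (0,0) (f=4, h=2) → closed; open now [(0,3) g=1 f=6, (1,0) g=3 f=4, (1,1) g=2 f=4, (1,2) g=1 f=4]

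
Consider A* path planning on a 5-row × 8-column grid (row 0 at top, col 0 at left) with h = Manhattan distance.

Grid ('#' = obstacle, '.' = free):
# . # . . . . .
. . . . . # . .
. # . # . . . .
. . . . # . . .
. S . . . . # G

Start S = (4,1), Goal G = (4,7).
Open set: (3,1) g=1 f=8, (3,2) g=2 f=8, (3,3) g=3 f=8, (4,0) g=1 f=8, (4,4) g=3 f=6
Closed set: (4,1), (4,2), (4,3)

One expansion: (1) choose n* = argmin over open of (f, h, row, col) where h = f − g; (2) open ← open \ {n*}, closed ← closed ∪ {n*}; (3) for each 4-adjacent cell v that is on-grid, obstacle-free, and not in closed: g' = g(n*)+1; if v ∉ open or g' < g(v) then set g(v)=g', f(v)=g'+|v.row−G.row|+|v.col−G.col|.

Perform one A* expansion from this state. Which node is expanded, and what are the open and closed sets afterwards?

step 1: expand (4,4) (f=6, h=3) → closed; open now [(3,1) g=1 f=8, (3,2) g=2 f=8, (3,3) g=3 f=8, (4,0) g=1 f=8, (4,5) g=4 f=6]

expanded=(4,4); open=[(3,1) g=1 f=8, (3,2) g=2 f=8, (3,3) g=3 f=8, (4,0) g=1 f=8, (4,5) g=4 f=6]; closed=[(4,1), (4,2), (4,3), (4,4)]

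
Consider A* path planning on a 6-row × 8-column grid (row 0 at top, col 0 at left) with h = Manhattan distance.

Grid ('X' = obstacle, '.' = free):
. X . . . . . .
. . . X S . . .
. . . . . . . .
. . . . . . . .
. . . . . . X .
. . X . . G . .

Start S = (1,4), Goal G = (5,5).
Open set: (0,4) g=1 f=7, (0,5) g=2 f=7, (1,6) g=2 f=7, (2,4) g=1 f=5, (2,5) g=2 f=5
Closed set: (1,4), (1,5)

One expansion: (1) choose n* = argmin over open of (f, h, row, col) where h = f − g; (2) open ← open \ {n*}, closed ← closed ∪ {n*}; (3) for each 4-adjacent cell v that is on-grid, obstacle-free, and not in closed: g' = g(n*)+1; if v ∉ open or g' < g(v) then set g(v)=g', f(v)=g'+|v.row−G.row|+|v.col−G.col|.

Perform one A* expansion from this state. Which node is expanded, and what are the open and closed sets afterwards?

step 1: expand (2,5) (f=5, h=3) → closed; open now [(0,4) g=1 f=7, (0,5) g=2 f=7, (1,6) g=2 f=7, (2,4) g=1 f=5, (2,6) g=3 f=7, (3,5) g=3 f=5]

expanded=(2,5); open=[(0,4) g=1 f=7, (0,5) g=2 f=7, (1,6) g=2 f=7, (2,4) g=1 f=5, (2,6) g=3 f=7, (3,5) g=3 f=5]; closed=[(1,4), (1,5), (2,5)]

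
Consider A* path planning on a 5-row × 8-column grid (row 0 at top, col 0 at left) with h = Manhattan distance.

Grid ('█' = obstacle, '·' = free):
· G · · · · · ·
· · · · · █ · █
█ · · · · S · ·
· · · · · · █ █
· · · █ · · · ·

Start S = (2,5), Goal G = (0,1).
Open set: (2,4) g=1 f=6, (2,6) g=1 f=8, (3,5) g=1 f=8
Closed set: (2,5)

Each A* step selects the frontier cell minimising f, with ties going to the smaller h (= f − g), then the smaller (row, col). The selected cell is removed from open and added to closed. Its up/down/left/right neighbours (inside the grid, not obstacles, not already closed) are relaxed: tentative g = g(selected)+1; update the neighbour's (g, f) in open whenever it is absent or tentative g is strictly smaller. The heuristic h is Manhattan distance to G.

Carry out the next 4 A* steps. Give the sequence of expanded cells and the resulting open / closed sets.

order=[(2,4) → (1,4) → (0,4) → (0,3)]; open=[(0,2) g=5 f=6, (0,5) g=4 f=8, (1,3) g=3 f=6, (2,3) g=2 f=6, (2,6) g=1 f=8, (3,4) g=2 f=8, (3,5) g=1 f=8]; closed=[(0,3), (0,4), (1,4), (2,4), (2,5)]

step 1: expand (2,4) (f=6, h=5) → closed; open now [(1,4) g=2 f=6, (2,3) g=2 f=6, (2,6) g=1 f=8, (3,4) g=2 f=8, (3,5) g=1 f=8]
step 2: expand (1,4) (f=6, h=4) → closed; open now [(0,4) g=3 f=6, (1,3) g=3 f=6, (2,3) g=2 f=6, (2,6) g=1 f=8, (3,4) g=2 f=8, (3,5) g=1 f=8]
step 3: expand (0,4) (f=6, h=3) → closed; open now [(0,3) g=4 f=6, (0,5) g=4 f=8, (1,3) g=3 f=6, (2,3) g=2 f=6, (2,6) g=1 f=8, (3,4) g=2 f=8, (3,5) g=1 f=8]
step 4: expand (0,3) (f=6, h=2) → closed; open now [(0,2) g=5 f=6, (0,5) g=4 f=8, (1,3) g=3 f=6, (2,3) g=2 f=6, (2,6) g=1 f=8, (3,4) g=2 f=8, (3,5) g=1 f=8]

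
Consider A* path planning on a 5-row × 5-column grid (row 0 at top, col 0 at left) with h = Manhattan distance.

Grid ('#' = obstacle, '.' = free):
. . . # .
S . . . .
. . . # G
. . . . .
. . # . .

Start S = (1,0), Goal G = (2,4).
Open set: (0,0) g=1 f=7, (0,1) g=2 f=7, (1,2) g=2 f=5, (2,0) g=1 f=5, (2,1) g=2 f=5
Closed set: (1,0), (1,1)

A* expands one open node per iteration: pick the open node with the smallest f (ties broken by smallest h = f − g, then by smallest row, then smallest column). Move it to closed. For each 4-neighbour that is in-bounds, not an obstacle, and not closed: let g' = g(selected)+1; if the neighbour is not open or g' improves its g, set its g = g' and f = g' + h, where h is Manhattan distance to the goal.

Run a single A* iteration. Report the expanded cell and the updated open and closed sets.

step 1: expand (1,2) (f=5, h=3) → closed; open now [(0,0) g=1 f=7, (0,1) g=2 f=7, (0,2) g=3 f=7, (1,3) g=3 f=5, (2,0) g=1 f=5, (2,1) g=2 f=5, (2,2) g=3 f=5]

expanded=(1,2); open=[(0,0) g=1 f=7, (0,1) g=2 f=7, (0,2) g=3 f=7, (1,3) g=3 f=5, (2,0) g=1 f=5, (2,1) g=2 f=5, (2,2) g=3 f=5]; closed=[(1,0), (1,1), (1,2)]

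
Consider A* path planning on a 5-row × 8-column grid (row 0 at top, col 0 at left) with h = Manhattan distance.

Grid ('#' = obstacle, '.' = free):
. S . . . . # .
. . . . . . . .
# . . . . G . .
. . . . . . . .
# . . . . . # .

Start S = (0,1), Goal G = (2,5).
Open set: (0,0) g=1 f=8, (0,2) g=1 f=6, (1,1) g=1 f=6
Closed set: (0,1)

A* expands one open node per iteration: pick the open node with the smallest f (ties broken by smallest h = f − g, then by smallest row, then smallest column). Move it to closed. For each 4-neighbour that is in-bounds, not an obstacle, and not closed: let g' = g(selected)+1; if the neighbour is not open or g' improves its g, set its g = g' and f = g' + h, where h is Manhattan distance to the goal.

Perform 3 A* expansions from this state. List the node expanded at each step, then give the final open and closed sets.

order=[(0,2) → (0,3) → (0,4)]; open=[(0,0) g=1 f=8, (0,5) g=4 f=6, (1,1) g=1 f=6, (1,2) g=2 f=6, (1,3) g=3 f=6, (1,4) g=4 f=6]; closed=[(0,1), (0,2), (0,3), (0,4)]

step 1: expand (0,2) (f=6, h=5) → closed; open now [(0,0) g=1 f=8, (0,3) g=2 f=6, (1,1) g=1 f=6, (1,2) g=2 f=6]
step 2: expand (0,3) (f=6, h=4) → closed; open now [(0,0) g=1 f=8, (0,4) g=3 f=6, (1,1) g=1 f=6, (1,2) g=2 f=6, (1,3) g=3 f=6]
step 3: expand (0,4) (f=6, h=3) → closed; open now [(0,0) g=1 f=8, (0,5) g=4 f=6, (1,1) g=1 f=6, (1,2) g=2 f=6, (1,3) g=3 f=6, (1,4) g=4 f=6]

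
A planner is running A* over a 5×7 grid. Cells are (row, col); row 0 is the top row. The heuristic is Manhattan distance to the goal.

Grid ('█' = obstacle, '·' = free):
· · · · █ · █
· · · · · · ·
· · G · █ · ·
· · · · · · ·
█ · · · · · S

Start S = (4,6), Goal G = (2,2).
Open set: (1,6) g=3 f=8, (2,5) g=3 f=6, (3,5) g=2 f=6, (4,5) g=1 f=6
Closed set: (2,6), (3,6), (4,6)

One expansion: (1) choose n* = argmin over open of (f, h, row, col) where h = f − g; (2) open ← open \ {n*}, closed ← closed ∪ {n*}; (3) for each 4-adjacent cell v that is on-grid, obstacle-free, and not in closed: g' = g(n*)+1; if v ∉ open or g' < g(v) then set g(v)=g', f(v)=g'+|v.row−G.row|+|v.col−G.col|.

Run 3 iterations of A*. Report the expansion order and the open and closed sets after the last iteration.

step 1: expand (2,5) (f=6, h=3) → closed; open now [(1,5) g=4 f=8, (1,6) g=3 f=8, (3,5) g=2 f=6, (4,5) g=1 f=6]
step 2: expand (3,5) (f=6, h=4) → closed; open now [(1,5) g=4 f=8, (1,6) g=3 f=8, (3,4) g=3 f=6, (4,5) g=1 f=6]
step 3: expand (3,4) (f=6, h=3) → closed; open now [(1,5) g=4 f=8, (1,6) g=3 f=8, (3,3) g=4 f=6, (4,4) g=4 f=8, (4,5) g=1 f=6]

order=[(2,5) → (3,5) → (3,4)]; open=[(1,5) g=4 f=8, (1,6) g=3 f=8, (3,3) g=4 f=6, (4,4) g=4 f=8, (4,5) g=1 f=6]; closed=[(2,5), (2,6), (3,4), (3,5), (3,6), (4,6)]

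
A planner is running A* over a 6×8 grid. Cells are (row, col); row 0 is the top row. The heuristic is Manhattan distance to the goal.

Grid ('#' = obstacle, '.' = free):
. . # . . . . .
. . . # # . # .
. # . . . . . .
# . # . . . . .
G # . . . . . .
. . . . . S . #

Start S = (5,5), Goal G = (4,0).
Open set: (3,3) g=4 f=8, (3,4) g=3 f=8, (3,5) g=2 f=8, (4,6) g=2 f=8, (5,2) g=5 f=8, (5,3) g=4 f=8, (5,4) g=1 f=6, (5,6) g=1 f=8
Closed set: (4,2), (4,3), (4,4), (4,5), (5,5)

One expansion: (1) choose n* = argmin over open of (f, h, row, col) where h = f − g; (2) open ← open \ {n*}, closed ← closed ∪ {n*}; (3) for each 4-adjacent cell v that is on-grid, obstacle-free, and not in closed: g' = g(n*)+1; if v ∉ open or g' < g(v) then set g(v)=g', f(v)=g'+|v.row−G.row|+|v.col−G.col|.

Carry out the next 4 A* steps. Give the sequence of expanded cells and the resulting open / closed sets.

step 1: expand (5,4) (f=6, h=5) → closed; open now [(3,3) g=4 f=8, (3,4) g=3 f=8, (3,5) g=2 f=8, (4,6) g=2 f=8, (5,2) g=5 f=8, (5,3) g=2 f=6, (5,6) g=1 f=8]
step 2: expand (5,3) (f=6, h=4) → closed; open now [(3,3) g=4 f=8, (3,4) g=3 f=8, (3,5) g=2 f=8, (4,6) g=2 f=8, (5,2) g=3 f=6, (5,6) g=1 f=8]
step 3: expand (5,2) (f=6, h=3) → closed; open now [(3,3) g=4 f=8, (3,4) g=3 f=8, (3,5) g=2 f=8, (4,6) g=2 f=8, (5,1) g=4 f=6, (5,6) g=1 f=8]
step 4: expand (5,1) (f=6, h=2) → closed; open now [(3,3) g=4 f=8, (3,4) g=3 f=8, (3,5) g=2 f=8, (4,6) g=2 f=8, (5,0) g=5 f=6, (5,6) g=1 f=8]

order=[(5,4) → (5,3) → (5,2) → (5,1)]; open=[(3,3) g=4 f=8, (3,4) g=3 f=8, (3,5) g=2 f=8, (4,6) g=2 f=8, (5,0) g=5 f=6, (5,6) g=1 f=8]; closed=[(4,2), (4,3), (4,4), (4,5), (5,1), (5,2), (5,3), (5,4), (5,5)]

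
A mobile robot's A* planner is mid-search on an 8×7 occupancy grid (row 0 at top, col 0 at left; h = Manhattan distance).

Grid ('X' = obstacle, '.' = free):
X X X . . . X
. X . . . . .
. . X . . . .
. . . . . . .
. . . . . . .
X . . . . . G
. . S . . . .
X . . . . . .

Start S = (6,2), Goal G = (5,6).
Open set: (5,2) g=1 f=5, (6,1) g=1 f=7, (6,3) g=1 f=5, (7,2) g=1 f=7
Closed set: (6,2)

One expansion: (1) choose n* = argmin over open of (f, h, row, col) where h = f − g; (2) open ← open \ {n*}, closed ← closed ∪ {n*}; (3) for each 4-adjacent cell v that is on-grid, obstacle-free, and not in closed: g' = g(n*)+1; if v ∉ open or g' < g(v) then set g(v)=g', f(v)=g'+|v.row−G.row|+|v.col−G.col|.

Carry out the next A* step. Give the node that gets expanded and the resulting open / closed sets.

step 1: expand (5,2) (f=5, h=4) → closed; open now [(4,2) g=2 f=7, (5,1) g=2 f=7, (5,3) g=2 f=5, (6,1) g=1 f=7, (6,3) g=1 f=5, (7,2) g=1 f=7]

expanded=(5,2); open=[(4,2) g=2 f=7, (5,1) g=2 f=7, (5,3) g=2 f=5, (6,1) g=1 f=7, (6,3) g=1 f=5, (7,2) g=1 f=7]; closed=[(5,2), (6,2)]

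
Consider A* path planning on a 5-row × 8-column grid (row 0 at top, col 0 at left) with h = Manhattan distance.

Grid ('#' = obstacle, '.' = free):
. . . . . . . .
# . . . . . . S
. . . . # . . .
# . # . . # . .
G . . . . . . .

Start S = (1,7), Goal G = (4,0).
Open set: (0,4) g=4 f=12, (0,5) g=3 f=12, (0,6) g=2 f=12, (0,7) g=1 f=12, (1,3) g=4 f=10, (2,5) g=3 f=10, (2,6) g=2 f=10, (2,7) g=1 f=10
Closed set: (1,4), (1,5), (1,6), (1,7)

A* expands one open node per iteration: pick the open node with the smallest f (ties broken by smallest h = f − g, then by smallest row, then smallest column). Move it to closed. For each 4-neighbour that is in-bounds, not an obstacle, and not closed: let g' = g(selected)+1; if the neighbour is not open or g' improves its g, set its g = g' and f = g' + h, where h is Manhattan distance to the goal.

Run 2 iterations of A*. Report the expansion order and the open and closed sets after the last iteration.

step 1: expand (1,3) (f=10, h=6) → closed; open now [(0,3) g=5 f=12, (0,4) g=4 f=12, (0,5) g=3 f=12, (0,6) g=2 f=12, (0,7) g=1 f=12, (1,2) g=5 f=10, (2,3) g=5 f=10, (2,5) g=3 f=10, (2,6) g=2 f=10, (2,7) g=1 f=10]
step 2: expand (1,2) (f=10, h=5) → closed; open now [(0,2) g=6 f=12, (0,3) g=5 f=12, (0,4) g=4 f=12, (0,5) g=3 f=12, (0,6) g=2 f=12, (0,7) g=1 f=12, (1,1) g=6 f=10, (2,2) g=6 f=10, (2,3) g=5 f=10, (2,5) g=3 f=10, (2,6) g=2 f=10, (2,7) g=1 f=10]

order=[(1,3) → (1,2)]; open=[(0,2) g=6 f=12, (0,3) g=5 f=12, (0,4) g=4 f=12, (0,5) g=3 f=12, (0,6) g=2 f=12, (0,7) g=1 f=12, (1,1) g=6 f=10, (2,2) g=6 f=10, (2,3) g=5 f=10, (2,5) g=3 f=10, (2,6) g=2 f=10, (2,7) g=1 f=10]; closed=[(1,2), (1,3), (1,4), (1,5), (1,6), (1,7)]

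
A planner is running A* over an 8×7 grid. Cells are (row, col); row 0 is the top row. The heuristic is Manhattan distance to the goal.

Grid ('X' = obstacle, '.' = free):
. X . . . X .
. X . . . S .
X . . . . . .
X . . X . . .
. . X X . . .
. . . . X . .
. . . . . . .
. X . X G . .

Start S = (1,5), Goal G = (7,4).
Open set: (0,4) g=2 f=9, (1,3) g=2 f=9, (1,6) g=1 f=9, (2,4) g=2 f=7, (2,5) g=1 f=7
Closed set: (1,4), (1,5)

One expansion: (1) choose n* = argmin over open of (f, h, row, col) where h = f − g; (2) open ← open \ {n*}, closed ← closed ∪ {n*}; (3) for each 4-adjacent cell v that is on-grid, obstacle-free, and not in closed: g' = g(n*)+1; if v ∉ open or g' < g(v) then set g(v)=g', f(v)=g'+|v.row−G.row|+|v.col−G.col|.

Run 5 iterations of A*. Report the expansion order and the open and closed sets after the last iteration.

step 1: expand (2,4) (f=7, h=5) → closed; open now [(0,4) g=2 f=9, (1,3) g=2 f=9, (1,6) g=1 f=9, (2,3) g=3 f=9, (2,5) g=1 f=7, (3,4) g=3 f=7]
step 2: expand (3,4) (f=7, h=4) → closed; open now [(0,4) g=2 f=9, (1,3) g=2 f=9, (1,6) g=1 f=9, (2,3) g=3 f=9, (2,5) g=1 f=7, (3,5) g=4 f=9, (4,4) g=4 f=7]
step 3: expand (4,4) (f=7, h=3) → closed; open now [(0,4) g=2 f=9, (1,3) g=2 f=9, (1,6) g=1 f=9, (2,3) g=3 f=9, (2,5) g=1 f=7, (3,5) g=4 f=9, (4,5) g=5 f=9]
step 4: expand (2,5) (f=7, h=6) → closed; open now [(0,4) g=2 f=9, (1,3) g=2 f=9, (1,6) g=1 f=9, (2,3) g=3 f=9, (2,6) g=2 f=9, (3,5) g=2 f=7, (4,5) g=5 f=9]
step 5: expand (3,5) (f=7, h=5) → closed; open now [(0,4) g=2 f=9, (1,3) g=2 f=9, (1,6) g=1 f=9, (2,3) g=3 f=9, (2,6) g=2 f=9, (3,6) g=3 f=9, (4,5) g=3 f=7]

order=[(2,4) → (3,4) → (4,4) → (2,5) → (3,5)]; open=[(0,4) g=2 f=9, (1,3) g=2 f=9, (1,6) g=1 f=9, (2,3) g=3 f=9, (2,6) g=2 f=9, (3,6) g=3 f=9, (4,5) g=3 f=7]; closed=[(1,4), (1,5), (2,4), (2,5), (3,4), (3,5), (4,4)]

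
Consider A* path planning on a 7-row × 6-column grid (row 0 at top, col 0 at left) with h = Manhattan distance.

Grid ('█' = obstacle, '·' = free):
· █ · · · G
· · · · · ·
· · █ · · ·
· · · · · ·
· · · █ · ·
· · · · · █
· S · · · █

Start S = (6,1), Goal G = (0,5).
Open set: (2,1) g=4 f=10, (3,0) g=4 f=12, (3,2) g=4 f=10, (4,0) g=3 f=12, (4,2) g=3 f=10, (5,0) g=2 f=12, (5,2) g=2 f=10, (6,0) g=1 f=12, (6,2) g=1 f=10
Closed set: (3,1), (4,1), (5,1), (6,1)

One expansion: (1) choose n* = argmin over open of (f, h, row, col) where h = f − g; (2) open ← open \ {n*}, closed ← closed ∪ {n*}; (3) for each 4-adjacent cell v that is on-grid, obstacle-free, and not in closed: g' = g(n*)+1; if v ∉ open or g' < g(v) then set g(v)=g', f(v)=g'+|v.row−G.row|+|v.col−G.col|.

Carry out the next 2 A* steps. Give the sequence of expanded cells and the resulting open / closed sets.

order=[(2,1) → (1,1)]; open=[(1,0) g=6 f=12, (1,2) g=6 f=10, (2,0) g=5 f=12, (3,0) g=4 f=12, (3,2) g=4 f=10, (4,0) g=3 f=12, (4,2) g=3 f=10, (5,0) g=2 f=12, (5,2) g=2 f=10, (6,0) g=1 f=12, (6,2) g=1 f=10]; closed=[(1,1), (2,1), (3,1), (4,1), (5,1), (6,1)]

step 1: expand (2,1) (f=10, h=6) → closed; open now [(1,1) g=5 f=10, (2,0) g=5 f=12, (3,0) g=4 f=12, (3,2) g=4 f=10, (4,0) g=3 f=12, (4,2) g=3 f=10, (5,0) g=2 f=12, (5,2) g=2 f=10, (6,0) g=1 f=12, (6,2) g=1 f=10]
step 2: expand (1,1) (f=10, h=5) → closed; open now [(1,0) g=6 f=12, (1,2) g=6 f=10, (2,0) g=5 f=12, (3,0) g=4 f=12, (3,2) g=4 f=10, (4,0) g=3 f=12, (4,2) g=3 f=10, (5,0) g=2 f=12, (5,2) g=2 f=10, (6,0) g=1 f=12, (6,2) g=1 f=10]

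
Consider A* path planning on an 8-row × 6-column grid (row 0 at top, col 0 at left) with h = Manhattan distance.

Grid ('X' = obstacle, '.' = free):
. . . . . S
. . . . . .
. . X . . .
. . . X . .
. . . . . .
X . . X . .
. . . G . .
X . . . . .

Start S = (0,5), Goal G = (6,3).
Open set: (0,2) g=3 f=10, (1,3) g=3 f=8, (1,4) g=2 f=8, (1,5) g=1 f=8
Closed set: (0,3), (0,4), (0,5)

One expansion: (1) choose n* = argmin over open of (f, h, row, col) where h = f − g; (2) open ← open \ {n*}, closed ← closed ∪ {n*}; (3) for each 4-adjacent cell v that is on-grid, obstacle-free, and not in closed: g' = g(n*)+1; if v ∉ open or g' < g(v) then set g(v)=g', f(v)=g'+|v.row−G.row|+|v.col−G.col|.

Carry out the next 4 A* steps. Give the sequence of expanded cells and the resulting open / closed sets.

order=[(1,3) → (2,3) → (1,4) → (2,4)]; open=[(0,2) g=3 f=10, (1,2) g=4 f=10, (1,5) g=1 f=8, (2,5) g=4 f=10, (3,4) g=4 f=8]; closed=[(0,3), (0,4), (0,5), (1,3), (1,4), (2,3), (2,4)]

step 1: expand (1,3) (f=8, h=5) → closed; open now [(0,2) g=3 f=10, (1,2) g=4 f=10, (1,4) g=2 f=8, (1,5) g=1 f=8, (2,3) g=4 f=8]
step 2: expand (2,3) (f=8, h=4) → closed; open now [(0,2) g=3 f=10, (1,2) g=4 f=10, (1,4) g=2 f=8, (1,5) g=1 f=8, (2,4) g=5 f=10]
step 3: expand (1,4) (f=8, h=6) → closed; open now [(0,2) g=3 f=10, (1,2) g=4 f=10, (1,5) g=1 f=8, (2,4) g=3 f=8]
step 4: expand (2,4) (f=8, h=5) → closed; open now [(0,2) g=3 f=10, (1,2) g=4 f=10, (1,5) g=1 f=8, (2,5) g=4 f=10, (3,4) g=4 f=8]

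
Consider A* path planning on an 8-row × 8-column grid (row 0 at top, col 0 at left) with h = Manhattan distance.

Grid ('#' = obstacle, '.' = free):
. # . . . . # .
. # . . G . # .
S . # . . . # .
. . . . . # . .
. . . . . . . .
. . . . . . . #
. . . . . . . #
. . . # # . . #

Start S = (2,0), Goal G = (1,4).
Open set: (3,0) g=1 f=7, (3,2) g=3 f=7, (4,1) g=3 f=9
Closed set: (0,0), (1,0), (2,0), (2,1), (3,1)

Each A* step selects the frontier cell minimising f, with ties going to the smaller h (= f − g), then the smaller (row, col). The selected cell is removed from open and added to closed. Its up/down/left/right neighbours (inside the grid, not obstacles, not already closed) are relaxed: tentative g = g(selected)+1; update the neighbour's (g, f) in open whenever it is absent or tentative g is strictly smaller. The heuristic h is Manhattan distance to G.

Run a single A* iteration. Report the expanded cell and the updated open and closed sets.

step 1: expand (3,2) (f=7, h=4) → closed; open now [(3,0) g=1 f=7, (3,3) g=4 f=7, (4,1) g=3 f=9, (4,2) g=4 f=9]

expanded=(3,2); open=[(3,0) g=1 f=7, (3,3) g=4 f=7, (4,1) g=3 f=9, (4,2) g=4 f=9]; closed=[(0,0), (1,0), (2,0), (2,1), (3,1), (3,2)]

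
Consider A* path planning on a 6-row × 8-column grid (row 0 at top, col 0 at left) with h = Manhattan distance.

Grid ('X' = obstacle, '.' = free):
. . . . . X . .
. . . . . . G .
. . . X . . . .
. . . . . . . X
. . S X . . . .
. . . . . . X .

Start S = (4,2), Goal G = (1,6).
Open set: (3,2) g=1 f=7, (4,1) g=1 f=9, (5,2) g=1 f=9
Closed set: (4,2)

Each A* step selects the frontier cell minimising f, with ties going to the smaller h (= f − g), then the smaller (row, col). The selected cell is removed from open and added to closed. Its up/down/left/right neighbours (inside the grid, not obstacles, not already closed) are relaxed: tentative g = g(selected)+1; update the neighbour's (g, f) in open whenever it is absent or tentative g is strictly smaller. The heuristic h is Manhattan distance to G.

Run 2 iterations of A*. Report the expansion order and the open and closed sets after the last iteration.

step 1: expand (3,2) (f=7, h=6) → closed; open now [(2,2) g=2 f=7, (3,1) g=2 f=9, (3,3) g=2 f=7, (4,1) g=1 f=9, (5,2) g=1 f=9]
step 2: expand (2,2) (f=7, h=5) → closed; open now [(1,2) g=3 f=7, (2,1) g=3 f=9, (3,1) g=2 f=9, (3,3) g=2 f=7, (4,1) g=1 f=9, (5,2) g=1 f=9]

order=[(3,2) → (2,2)]; open=[(1,2) g=3 f=7, (2,1) g=3 f=9, (3,1) g=2 f=9, (3,3) g=2 f=7, (4,1) g=1 f=9, (5,2) g=1 f=9]; closed=[(2,2), (3,2), (4,2)]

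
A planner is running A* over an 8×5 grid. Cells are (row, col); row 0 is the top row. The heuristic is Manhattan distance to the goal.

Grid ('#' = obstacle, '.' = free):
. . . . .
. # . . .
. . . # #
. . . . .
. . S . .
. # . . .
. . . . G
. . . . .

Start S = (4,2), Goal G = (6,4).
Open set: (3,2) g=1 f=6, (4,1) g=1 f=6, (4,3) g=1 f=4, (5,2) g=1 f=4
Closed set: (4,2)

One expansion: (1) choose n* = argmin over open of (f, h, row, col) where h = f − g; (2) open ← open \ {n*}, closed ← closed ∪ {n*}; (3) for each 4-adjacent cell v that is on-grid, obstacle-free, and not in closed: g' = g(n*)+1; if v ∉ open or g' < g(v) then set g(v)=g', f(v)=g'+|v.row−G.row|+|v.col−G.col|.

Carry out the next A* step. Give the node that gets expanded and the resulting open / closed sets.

step 1: expand (4,3) (f=4, h=3) → closed; open now [(3,2) g=1 f=6, (3,3) g=2 f=6, (4,1) g=1 f=6, (4,4) g=2 f=4, (5,2) g=1 f=4, (5,3) g=2 f=4]

expanded=(4,3); open=[(3,2) g=1 f=6, (3,3) g=2 f=6, (4,1) g=1 f=6, (4,4) g=2 f=4, (5,2) g=1 f=4, (5,3) g=2 f=4]; closed=[(4,2), (4,3)]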